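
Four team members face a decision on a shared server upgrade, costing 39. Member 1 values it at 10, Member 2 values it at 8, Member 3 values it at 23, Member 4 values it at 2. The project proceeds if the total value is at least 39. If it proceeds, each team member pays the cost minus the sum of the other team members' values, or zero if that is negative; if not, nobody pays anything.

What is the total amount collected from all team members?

29

Total value 43 ≥ cost 39, so it is built.
Member 1: others sum to 33; max(0, 39 - 33) = 6.
Member 2: others sum to 35; max(0, 39 - 35) = 4.
Member 3: others sum to 20; max(0, 39 - 20) = 19.
Member 4: others sum to 41; max(0, 39 - 41) = 0.
Total collected = 6 + 4 + 19 + 0 = 29.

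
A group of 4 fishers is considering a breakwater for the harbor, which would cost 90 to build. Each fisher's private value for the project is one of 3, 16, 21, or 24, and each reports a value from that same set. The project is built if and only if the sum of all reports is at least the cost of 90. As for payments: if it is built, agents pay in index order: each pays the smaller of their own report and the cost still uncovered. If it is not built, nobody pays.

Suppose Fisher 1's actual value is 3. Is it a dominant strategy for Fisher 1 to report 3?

Check each profile of the others' reports and compare truth against every alternative report.
Others report (3, 3, 3): truth gives 0, best alternative gives 0.
Others report (3, 3, 16): truth gives 0, best alternative gives 0.
Others report (3, 3, 21): truth gives 0, best alternative gives 0.
Others report (3, 3, 24): truth gives 0, best alternative gives 0.
Others report (3, 16, 3): truth gives 0, best alternative gives 0.
Others report (3, 16, 16): truth gives 0, best alternative gives 0.
(Remaining 58 profiles checked similarly; truth is weakly best in each.)
In every case the truthful report is at least as good as any alternative, so it is a dominant strategy.

Yes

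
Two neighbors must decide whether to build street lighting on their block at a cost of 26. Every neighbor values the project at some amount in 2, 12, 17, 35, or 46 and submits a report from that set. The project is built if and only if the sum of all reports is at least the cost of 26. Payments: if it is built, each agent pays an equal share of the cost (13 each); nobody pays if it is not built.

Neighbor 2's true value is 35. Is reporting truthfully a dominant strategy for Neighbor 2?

Check each profile of the others' reports and compare truth against every alternative report.
Others report (2): truth gives 22, best alternative gives 22.
Others report (12): truth gives 22, best alternative gives 22.
Others report (17): truth gives 22, best alternative gives 22.
Others report (35): truth gives 22, best alternative gives 22.
Others report (46): truth gives 22, best alternative gives 22.
In every case the truthful report is at least as good as any alternative, so it is a dominant strategy.

Yes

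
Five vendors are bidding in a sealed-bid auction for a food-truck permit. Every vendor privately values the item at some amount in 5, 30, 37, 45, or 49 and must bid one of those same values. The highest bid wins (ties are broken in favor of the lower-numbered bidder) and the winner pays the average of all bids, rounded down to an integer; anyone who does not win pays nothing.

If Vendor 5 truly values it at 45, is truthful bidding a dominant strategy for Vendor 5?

Consider the case where Vendor 1 bids 5, Vendor 2 bids 5, Vendor 3 bids 5 and Vendor 4 bids 5.
Truthful bid 45: wins, pays 13, utility 45 - 13 = 32.
Bid 30 instead: wins, pays 10, utility 45 - 10 = 35.
Since 35 > 32, bidding 30 is strictly better here, so truthful bidding is not dominant.

No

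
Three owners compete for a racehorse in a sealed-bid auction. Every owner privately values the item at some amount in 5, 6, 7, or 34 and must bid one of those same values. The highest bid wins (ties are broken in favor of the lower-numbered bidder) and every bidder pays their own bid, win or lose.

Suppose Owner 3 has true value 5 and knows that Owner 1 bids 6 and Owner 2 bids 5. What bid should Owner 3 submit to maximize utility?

7

Bid 5: loses but pays 5, utility -5.
Bid 6: loses but pays 6, utility -6.
Bid 7: wins, pays 7, utility 5 - 7 = -2.
Bid 34: wins, pays 34, utility 5 - 34 = -29.
The best choice is 7 with utility -2.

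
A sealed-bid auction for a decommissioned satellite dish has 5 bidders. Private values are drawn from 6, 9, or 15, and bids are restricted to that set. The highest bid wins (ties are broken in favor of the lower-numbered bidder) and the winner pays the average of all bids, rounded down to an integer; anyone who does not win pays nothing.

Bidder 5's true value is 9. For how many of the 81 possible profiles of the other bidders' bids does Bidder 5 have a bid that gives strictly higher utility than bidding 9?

Others bid (6, 6, 6, 9): truth gives 0; bid 15 gives 1 > 0. Violating.
Others bid (6, 6, 9, 6): truth gives 0; bid 15 gives 1 > 0. Violating.
Others bid (6, 9, 6, 6): truth gives 0; bid 15 gives 1 > 0. Violating.
Others bid (9, 6, 6, 6): truth gives 0; bid 15 gives 1 > 0. Violating.
Others bid (6, 6, 6, 6): truth gives 3; no alternative beats it.
Others bid (6, 6, 6, 15): truth gives 0; no alternative beats it.
(Checking all 81 profiles: 4 have a profitable deviation, 77 do not.)

4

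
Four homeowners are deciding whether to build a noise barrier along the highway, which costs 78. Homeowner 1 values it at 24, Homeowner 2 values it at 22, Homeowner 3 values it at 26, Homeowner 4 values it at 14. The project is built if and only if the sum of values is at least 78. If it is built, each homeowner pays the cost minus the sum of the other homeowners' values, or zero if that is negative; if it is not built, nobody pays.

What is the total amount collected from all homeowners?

54

Total value 86 ≥ cost 78, so it is built.
Homeowner 1: others sum to 62; max(0, 78 - 62) = 16.
Homeowner 2: others sum to 64; max(0, 78 - 64) = 14.
Homeowner 3: others sum to 60; max(0, 78 - 60) = 18.
Homeowner 4: others sum to 72; max(0, 78 - 72) = 6.
Total collected = 16 + 14 + 18 + 6 = 54.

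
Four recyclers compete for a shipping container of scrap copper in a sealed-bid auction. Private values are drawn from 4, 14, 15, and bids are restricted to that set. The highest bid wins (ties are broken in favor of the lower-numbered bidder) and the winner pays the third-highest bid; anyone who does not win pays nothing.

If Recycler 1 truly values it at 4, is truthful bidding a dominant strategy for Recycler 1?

Yes

Check each profile of the others' bids and compare truth against every alternative bid.
Others bid (4, 14, 14): truth gives 0, best alternative gives -10.
Others bid (14, 4, 14): truth gives 0, best alternative gives -10.
Others bid (14, 14, 4): truth gives 0, best alternative gives -10.
Others bid (14, 14, 14): truth gives 0, best alternative gives -10.
Others bid (4, 4, 4): truth gives 0, best alternative gives 0.
Others bid (4, 4, 14): truth gives 0, best alternative gives 0.
(Remaining 21 profiles checked similarly; truth is weakly best in each.)
In every case the truthful bid is at least as good as any alternative, so it is a dominant strategy.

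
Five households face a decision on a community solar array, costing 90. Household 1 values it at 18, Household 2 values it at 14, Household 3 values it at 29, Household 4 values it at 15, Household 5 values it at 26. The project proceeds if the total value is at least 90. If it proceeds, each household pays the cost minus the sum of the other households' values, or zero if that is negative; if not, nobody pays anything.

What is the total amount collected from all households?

Total value 102 ≥ cost 90, so it is built.
Household 1: others sum to 84; max(0, 90 - 84) = 6.
Household 2: others sum to 88; max(0, 90 - 88) = 2.
Household 3: others sum to 73; max(0, 90 - 73) = 17.
Household 4: others sum to 87; max(0, 90 - 87) = 3.
Household 5: others sum to 76; max(0, 90 - 76) = 14.
Total collected = 6 + 2 + 17 + 3 + 14 = 42.

42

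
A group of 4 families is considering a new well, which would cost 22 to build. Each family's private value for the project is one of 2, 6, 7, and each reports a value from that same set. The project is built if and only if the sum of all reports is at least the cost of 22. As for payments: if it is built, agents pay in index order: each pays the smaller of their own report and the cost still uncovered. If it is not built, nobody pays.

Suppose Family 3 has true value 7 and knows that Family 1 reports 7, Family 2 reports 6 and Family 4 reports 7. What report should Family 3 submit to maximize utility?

2

Report 2: project built, pays 2, utility 7 - 2 = 5.
Report 6: project built, pays 6, utility 7 - 6 = 1.
Report 7: project built, pays 7, utility 7 - 7 = 0.
The best choice is 2 with utility 5.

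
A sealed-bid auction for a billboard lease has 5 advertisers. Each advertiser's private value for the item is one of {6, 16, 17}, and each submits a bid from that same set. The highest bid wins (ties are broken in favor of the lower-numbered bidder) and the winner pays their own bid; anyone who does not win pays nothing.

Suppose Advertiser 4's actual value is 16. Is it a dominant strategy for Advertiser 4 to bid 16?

Yes

Check each profile of the others' bids and compare truth against every alternative bid.
Others bid (6, 6, 6, 6): truth gives 0, best alternative gives 0.
Others bid (6, 6, 6, 16): truth gives 0, best alternative gives 0.
Others bid (6, 6, 6, 17): truth gives 0, best alternative gives 0.
Others bid (6, 6, 16, 6): truth gives 0, best alternative gives 0.
Others bid (6, 6, 16, 16): truth gives 0, best alternative gives 0.
Others bid (6, 6, 16, 17): truth gives 0, best alternative gives 0.
(Remaining 75 profiles checked similarly; truth is weakly best in each.)
In every case the truthful bid is at least as good as any alternative, so it is a dominant strategy.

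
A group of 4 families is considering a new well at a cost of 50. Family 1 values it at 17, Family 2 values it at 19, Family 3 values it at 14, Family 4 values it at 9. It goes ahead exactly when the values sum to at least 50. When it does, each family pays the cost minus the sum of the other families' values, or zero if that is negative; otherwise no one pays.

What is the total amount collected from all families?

Total value 59 ≥ cost 50, so it is built.
Family 1: others sum to 42; max(0, 50 - 42) = 8.
Family 2: others sum to 40; max(0, 50 - 40) = 10.
Family 3: others sum to 45; max(0, 50 - 45) = 5.
Family 4: others sum to 50; max(0, 50 - 50) = 0.
Total collected = 8 + 10 + 5 + 0 = 23.

23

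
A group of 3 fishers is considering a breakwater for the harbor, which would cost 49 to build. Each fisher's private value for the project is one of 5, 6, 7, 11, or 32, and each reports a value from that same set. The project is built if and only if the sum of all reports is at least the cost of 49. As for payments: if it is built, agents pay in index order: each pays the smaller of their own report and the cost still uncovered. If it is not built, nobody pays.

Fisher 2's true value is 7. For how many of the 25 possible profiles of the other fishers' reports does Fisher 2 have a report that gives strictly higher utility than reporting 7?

3

Others report (11, 32): truth gives 0; report 6 gives 1 > 0. Violating.
Others report (32, 11): truth gives 0; report 6 gives 1 > 0. Violating.
Others report (32, 32): truth gives 0; report 5 gives 2 > 0. Violating.
Others report (5, 5): truth gives 0; no alternative beats it.
Others report (5, 6): truth gives 0; no alternative beats it.
(Checking all 25 profiles: 3 have a profitable deviation, 22 do not.)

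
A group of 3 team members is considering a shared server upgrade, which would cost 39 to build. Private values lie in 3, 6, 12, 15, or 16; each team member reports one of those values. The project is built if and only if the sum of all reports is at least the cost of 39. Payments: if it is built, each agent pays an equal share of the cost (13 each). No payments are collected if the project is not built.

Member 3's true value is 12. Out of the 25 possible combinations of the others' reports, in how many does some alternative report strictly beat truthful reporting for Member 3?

Others report (12, 15): truth gives -1; report 3 gives 0 > -1. Violating.
Others report (12, 16): truth gives -1; report 3 gives 0 > -1. Violating.
Others report (15, 12): truth gives -1; report 3 gives 0 > -1. Violating.
Others report (15, 15): truth gives -1; report 3 gives 0 > -1. Violating.
Others report (3, 3): truth gives 0; no alternative beats it.
Others report (3, 6): truth gives 0; no alternative beats it.
(Checking all 25 profiles: 8 have a profitable deviation, 17 do not.)

8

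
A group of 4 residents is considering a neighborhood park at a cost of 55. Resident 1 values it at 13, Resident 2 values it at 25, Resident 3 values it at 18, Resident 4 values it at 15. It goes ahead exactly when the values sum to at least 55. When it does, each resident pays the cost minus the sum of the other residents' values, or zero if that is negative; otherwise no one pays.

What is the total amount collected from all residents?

Total value 71 ≥ cost 55, so it is built.
Resident 1: others sum to 58; max(0, 55 - 58) = 0.
Resident 2: others sum to 46; max(0, 55 - 46) = 9.
Resident 3: others sum to 53; max(0, 55 - 53) = 2.
Resident 4: others sum to 56; max(0, 55 - 56) = 0.
Total collected = 0 + 9 + 2 + 0 = 11.

11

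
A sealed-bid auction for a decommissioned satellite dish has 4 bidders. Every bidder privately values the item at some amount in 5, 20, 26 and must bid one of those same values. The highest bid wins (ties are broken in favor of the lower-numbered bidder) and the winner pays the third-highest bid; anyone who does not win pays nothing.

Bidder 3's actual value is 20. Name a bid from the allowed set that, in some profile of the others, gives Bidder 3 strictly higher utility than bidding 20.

26

Suppose Bidder 1 bids 5, Bidder 2 bids 5 and Bidder 4 bids 26.
Bid 20: loses, pays 0, utility 0.
Bid 26: wins, pays 5, utility 20 - 5 = 15.
So bidding 26 beats truth here (15 > 0).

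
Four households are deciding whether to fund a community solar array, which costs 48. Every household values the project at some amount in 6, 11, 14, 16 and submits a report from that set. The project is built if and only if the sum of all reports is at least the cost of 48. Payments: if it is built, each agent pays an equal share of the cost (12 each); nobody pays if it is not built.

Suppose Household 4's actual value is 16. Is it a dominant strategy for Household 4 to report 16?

Yes

Check each profile of the others' reports and compare truth against every alternative report.
Others report (6, 11, 16): truth gives 4, best alternative gives 0.
Others report (6, 16, 11): truth gives 4, best alternative gives 0.
Others report (11, 6, 16): truth gives 4, best alternative gives 0.
Others report (11, 11, 11): truth gives 4, best alternative gives 0.
Others report (11, 16, 6): truth gives 4, best alternative gives 0.
Others report (16, 6, 11): truth gives 4, best alternative gives 0.
(Remaining 58 profiles checked similarly; truth is weakly best in each.)
In every case the truthful report is at least as good as any alternative, so it is a dominant strategy.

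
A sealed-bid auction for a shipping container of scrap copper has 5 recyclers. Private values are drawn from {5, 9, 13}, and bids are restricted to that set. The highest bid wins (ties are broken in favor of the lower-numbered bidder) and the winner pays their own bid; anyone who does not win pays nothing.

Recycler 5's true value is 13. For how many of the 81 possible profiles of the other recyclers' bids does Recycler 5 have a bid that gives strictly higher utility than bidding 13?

1

Others bid (5, 5, 5, 5): truth gives 0; bid 9 gives 4 > 0. Violating.
Others bid (5, 5, 5, 9): truth gives 0; no alternative beats it.
Others bid (5, 5, 5, 13): truth gives 0; no alternative beats it.
(Checking all 81 profiles: 1 has a profitable deviation, 80 do not.)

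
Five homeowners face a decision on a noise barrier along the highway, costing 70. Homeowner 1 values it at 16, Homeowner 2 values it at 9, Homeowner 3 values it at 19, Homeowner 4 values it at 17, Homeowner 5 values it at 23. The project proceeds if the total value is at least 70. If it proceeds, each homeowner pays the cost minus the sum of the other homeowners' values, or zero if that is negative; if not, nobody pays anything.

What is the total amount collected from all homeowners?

Total value 84 ≥ cost 70, so it is built.
Homeowner 1: others sum to 68; max(0, 70 - 68) = 2.
Homeowner 2: others sum to 75; max(0, 70 - 75) = 0.
Homeowner 3: others sum to 65; max(0, 70 - 65) = 5.
Homeowner 4: others sum to 67; max(0, 70 - 67) = 3.
Homeowner 5: others sum to 61; max(0, 70 - 61) = 9.
Total collected = 2 + 0 + 5 + 3 + 9 = 19.

19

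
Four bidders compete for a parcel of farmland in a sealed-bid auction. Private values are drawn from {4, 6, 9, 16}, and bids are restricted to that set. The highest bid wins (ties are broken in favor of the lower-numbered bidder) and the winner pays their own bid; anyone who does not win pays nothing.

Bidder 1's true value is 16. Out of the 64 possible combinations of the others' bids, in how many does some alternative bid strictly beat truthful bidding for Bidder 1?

27

Others bid (4, 4, 4): truth gives 0; bid 4 gives 12 > 0. Violating.
Others bid (4, 4, 6): truth gives 0; bid 6 gives 10 > 0. Violating.
Others bid (4, 4, 9): truth gives 0; bid 9 gives 7 > 0. Violating.
Others bid (4, 6, 4): truth gives 0; bid 6 gives 10 > 0. Violating.
Others bid (4, 4, 16): truth gives 0; no alternative beats it.
Others bid (4, 6, 16): truth gives 0; no alternative beats it.
(Checking all 64 profiles: 27 have a profitable deviation, 37 do not.)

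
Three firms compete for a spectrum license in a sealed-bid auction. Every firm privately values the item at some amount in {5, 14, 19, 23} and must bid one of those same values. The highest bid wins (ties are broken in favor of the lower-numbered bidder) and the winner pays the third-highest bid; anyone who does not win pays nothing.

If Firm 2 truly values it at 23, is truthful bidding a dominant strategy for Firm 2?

Check each profile of the others' bids and compare truth against every alternative bid.
Others bid (5, 23): truth gives 18, best alternative gives 0.
Others bid (19, 5): truth gives 18, best alternative gives 0.
Others bid (14, 23): truth gives 9, best alternative gives 0.
Others bid (19, 14): truth gives 9, best alternative gives 0.
Others bid (19, 19): truth gives 4, best alternative gives 0.
Others bid (19, 23): truth gives 4, best alternative gives 0.
(Remaining 10 profiles checked similarly; truth is weakly best in each.)
In every case the truthful bid is at least as good as any alternative, so it is a dominant strategy.

Yes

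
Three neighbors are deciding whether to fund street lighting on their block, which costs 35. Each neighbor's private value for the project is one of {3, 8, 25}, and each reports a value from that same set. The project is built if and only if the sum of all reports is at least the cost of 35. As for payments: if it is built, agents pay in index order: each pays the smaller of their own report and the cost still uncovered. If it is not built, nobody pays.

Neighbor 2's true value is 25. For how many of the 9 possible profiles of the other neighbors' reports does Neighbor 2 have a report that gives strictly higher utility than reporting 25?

5

Others report (3, 25): truth gives 0; report 8 gives 17 > 0. Violating.
Others report (8, 25): truth gives 0; report 3 gives 22 > 0. Violating.
Others report (25, 3): truth gives 15; report 8 gives 17 > 15. Violating.
Others report (25, 8): truth gives 15; report 3 gives 22 > 15. Violating.
Others report (3, 3): truth gives 0; no alternative beats it.
Others report (3, 8): truth gives 0; no alternative beats it.
(Checking all 9 profiles: 5 have a profitable deviation, 4 do not.)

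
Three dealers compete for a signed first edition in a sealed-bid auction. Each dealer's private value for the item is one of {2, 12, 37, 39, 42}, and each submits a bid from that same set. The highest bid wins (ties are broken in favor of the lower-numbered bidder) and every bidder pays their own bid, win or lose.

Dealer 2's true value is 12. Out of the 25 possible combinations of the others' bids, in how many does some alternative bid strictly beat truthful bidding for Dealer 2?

Others bid (2, 37): truth gives -12; bid 2 gives -2 > -12. Violating.
Others bid (2, 39): truth gives -12; bid 2 gives -2 > -12. Violating.
Others bid (2, 42): truth gives -12; bid 2 gives -2 > -12. Violating.
Others bid (12, 2): truth gives -12; bid 2 gives -2 > -12. Violating.
Others bid (2, 2): truth gives 0; no alternative beats it.
Others bid (2, 12): truth gives 0; no alternative beats it.
(Checking all 25 profiles: 23 have a profitable deviation, 2 do not.)

23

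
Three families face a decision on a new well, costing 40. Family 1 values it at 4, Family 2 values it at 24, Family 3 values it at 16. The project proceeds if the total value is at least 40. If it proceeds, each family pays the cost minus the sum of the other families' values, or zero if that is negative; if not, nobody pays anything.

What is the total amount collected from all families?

32

Total value 44 ≥ cost 40, so it is built.
Family 1: others sum to 40; max(0, 40 - 40) = 0.
Family 2: others sum to 20; max(0, 40 - 20) = 20.
Family 3: others sum to 28; max(0, 40 - 28) = 12.
Total collected = 0 + 20 + 12 = 32.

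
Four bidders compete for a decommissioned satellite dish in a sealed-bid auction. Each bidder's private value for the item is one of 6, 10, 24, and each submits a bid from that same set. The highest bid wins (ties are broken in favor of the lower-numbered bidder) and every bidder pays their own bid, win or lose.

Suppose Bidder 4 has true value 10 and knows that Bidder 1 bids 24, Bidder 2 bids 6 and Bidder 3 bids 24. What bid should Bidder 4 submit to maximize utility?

Bid 6: loses but pays 6, utility -6.
Bid 10: loses but pays 10, utility -10.
Bid 24: loses but pays 24, utility -24.
The best choice is 6 with utility -6.

6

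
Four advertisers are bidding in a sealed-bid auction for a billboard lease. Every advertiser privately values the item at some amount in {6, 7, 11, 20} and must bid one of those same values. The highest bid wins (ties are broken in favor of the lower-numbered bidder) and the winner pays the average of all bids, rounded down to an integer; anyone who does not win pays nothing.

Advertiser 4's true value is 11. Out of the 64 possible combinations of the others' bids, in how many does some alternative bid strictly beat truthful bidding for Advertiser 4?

4

Others bid (6, 6, 6): truth gives 4; bid 7 gives 5 > 4. Violating.
Others bid (6, 6, 11): truth gives 0; bid 20 gives 1 > 0. Violating.
Others bid (6, 11, 6): truth gives 0; bid 20 gives 1 > 0. Violating.
Others bid (11, 6, 6): truth gives 0; bid 20 gives 1 > 0. Violating.
Others bid (6, 6, 7): truth gives 4; no alternative beats it.
Others bid (6, 6, 20): truth gives 0; no alternative beats it.
(Checking all 64 profiles: 4 have a profitable deviation, 60 do not.)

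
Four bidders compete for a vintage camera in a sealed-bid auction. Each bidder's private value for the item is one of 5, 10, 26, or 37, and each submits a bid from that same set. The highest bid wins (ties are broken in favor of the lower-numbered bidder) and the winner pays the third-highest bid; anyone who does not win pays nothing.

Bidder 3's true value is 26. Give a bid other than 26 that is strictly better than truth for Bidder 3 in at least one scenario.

37

Suppose Bidder 1 bids 5, Bidder 2 bids 5 and Bidder 4 bids 37.
Bid 26: loses, pays 0, utility 0.
Bid 37: wins, pays 5, utility 26 - 5 = 21.
So bidding 37 beats truth here (21 > 0).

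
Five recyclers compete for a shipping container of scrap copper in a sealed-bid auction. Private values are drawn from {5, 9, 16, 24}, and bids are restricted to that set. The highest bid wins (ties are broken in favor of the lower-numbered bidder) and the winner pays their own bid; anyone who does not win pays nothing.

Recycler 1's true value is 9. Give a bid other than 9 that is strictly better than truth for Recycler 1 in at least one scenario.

Suppose Recycler 2 bids 5, Recycler 3 bids 5, Recycler 4 bids 5 and Recycler 5 bids 5.
Bid 9: wins, pays 9, utility 9 - 9 = 0.
Bid 5: wins, pays 5, utility 9 - 5 = 4.
So bidding 5 beats truth here (4 > 0).

5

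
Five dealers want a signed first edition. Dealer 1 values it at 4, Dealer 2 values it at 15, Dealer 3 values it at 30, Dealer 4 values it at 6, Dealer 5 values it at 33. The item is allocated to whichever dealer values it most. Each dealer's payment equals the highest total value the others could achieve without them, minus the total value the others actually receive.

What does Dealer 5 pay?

Dealer 5 has the highest value and receives the item.
Without Dealer 5, the item would go to the next-highest value, 30, so the others could achieve 30.
With Dealer 5 present and winning, the others receive nothing, so their total is 0.
Payment = 30 - 0 = 30.

30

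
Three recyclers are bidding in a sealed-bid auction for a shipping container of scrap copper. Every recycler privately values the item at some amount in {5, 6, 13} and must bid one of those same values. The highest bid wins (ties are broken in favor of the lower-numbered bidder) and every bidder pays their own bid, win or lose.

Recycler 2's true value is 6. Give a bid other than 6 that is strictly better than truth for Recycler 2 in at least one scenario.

5

Suppose Recycler 1 bids 5 and Recycler 3 bids 13.
Bid 6: loses but pays 6, utility -6.
Bid 5: loses but pays 5, utility -5.
So bidding 5 beats truth here (-5 > -6).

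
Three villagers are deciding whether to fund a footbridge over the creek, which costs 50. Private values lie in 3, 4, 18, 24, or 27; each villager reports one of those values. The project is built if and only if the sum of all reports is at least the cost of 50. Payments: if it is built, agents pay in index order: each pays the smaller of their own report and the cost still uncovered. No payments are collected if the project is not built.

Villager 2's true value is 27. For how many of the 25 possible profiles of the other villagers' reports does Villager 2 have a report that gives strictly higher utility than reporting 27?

Others report (3, 24): truth gives 0; report 24 gives 3 > 0. Violating.
Others report (3, 27): truth gives 0; report 24 gives 3 > 0. Violating.
Others report (4, 24): truth gives 0; report 24 gives 3 > 0. Violating.
Others report (4, 27): truth gives 0; report 24 gives 3 > 0. Violating.
Others report (3, 3): truth gives 0; no alternative beats it.
Others report (3, 4): truth gives 0; no alternative beats it.
(Checking all 25 profiles: 15 have a profitable deviation, 10 do not.)

15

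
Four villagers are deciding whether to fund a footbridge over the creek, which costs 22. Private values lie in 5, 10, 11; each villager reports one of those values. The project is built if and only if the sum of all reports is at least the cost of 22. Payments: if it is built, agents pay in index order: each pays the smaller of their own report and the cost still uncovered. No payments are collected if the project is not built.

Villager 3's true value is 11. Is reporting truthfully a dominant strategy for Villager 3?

Consider the case where Villager 1 reports 5, Villager 2 reports 5 and Villager 4 reports 5.
Truthful report 11: project built, pays 11, utility 11 - 11 = 0.
Report 10 instead: project built, pays 10, utility 11 - 10 = 1.
Since 1 > 0, reporting 10 is strictly better here, so truthful reporting is not dominant.

No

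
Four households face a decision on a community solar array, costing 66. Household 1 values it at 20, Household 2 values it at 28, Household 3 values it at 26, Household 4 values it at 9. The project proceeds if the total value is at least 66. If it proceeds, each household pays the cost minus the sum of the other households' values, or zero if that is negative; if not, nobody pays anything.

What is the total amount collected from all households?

Total value 83 ≥ cost 66, so it is built.
Household 1: others sum to 63; max(0, 66 - 63) = 3.
Household 2: others sum to 55; max(0, 66 - 55) = 11.
Household 3: others sum to 57; max(0, 66 - 57) = 9.
Household 4: others sum to 74; max(0, 66 - 74) = 0.
Total collected = 3 + 11 + 9 + 0 = 23.

23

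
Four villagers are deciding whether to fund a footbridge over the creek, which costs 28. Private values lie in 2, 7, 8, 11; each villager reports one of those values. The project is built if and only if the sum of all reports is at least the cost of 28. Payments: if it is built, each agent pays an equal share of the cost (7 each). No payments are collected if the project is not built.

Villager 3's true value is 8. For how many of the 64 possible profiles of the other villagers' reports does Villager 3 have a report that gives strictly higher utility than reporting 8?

9

Others report (2, 7, 8): truth gives 0; report 11 gives 1 > 0. Violating.
Others report (2, 8, 7): truth gives 0; report 11 gives 1 > 0. Violating.
Others report (2, 8, 8): truth gives 0; report 11 gives 1 > 0. Violating.
Others report (7, 2, 8): truth gives 0; report 11 gives 1 > 0. Violating.
Others report (2, 2, 2): truth gives 0; no alternative beats it.
Others report (2, 2, 7): truth gives 0; no alternative beats it.
(Checking all 64 profiles: 9 have a profitable deviation, 55 do not.)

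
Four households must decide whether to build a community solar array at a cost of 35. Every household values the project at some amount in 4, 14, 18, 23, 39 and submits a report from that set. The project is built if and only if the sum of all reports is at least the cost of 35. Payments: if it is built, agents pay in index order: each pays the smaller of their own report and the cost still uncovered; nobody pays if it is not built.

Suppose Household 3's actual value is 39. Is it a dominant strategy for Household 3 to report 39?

Consider the case where Household 1 reports 4, Household 2 reports 4 and Household 4 reports 4.
Truthful report 39: project built, pays 27, utility 39 - 27 = 12.
Report 23 instead: project built, pays 23, utility 39 - 23 = 16.
Since 16 > 12, reporting 23 is strictly better here, so truthful reporting is not dominant.

No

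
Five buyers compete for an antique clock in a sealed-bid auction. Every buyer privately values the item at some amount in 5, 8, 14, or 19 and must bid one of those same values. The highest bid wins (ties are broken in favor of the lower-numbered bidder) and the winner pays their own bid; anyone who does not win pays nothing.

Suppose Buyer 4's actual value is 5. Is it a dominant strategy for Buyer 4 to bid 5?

Yes

Check each profile of the others' bids and compare truth against every alternative bid.
Others bid (5, 5, 5, 5): truth gives 0, best alternative gives -3.
Others bid (5, 5, 5, 8): truth gives 0, best alternative gives -3.
Others bid (5, 5, 5, 14): truth gives 0, best alternative gives 0.
Others bid (5, 5, 5, 19): truth gives 0, best alternative gives 0.
Others bid (5, 5, 8, 5): truth gives 0, best alternative gives 0.
Others bid (5, 5, 8, 8): truth gives 0, best alternative gives 0.
(Remaining 250 profiles checked similarly; truth is weakly best in each.)
In every case the truthful bid is at least as good as any alternative, so it is a dominant strategy.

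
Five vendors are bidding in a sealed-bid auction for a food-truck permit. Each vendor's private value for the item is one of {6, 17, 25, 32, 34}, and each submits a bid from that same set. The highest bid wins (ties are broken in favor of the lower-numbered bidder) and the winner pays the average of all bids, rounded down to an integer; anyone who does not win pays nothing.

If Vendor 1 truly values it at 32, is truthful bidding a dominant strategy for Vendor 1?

No

Consider the case where Vendor 2 bids 6, Vendor 3 bids 6, Vendor 4 bids 6 and Vendor 5 bids 6.
Truthful bid 32: wins, pays 11, utility 32 - 11 = 21.
Bid 6 instead: wins, pays 6, utility 32 - 6 = 26.
Since 26 > 21, bidding 6 is strictly better here, so truthful bidding is not dominant.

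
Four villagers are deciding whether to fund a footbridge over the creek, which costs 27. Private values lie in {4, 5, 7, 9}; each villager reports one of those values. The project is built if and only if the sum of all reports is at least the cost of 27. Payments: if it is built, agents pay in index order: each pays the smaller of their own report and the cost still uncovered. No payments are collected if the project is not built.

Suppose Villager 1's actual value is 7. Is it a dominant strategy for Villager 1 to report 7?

No

Consider the case where Villager 2 reports 4, Villager 3 reports 9 and Villager 4 reports 9.
Truthful report 7: project built, pays 7, utility 7 - 7 = 0.
Report 5 instead: project built, pays 5, utility 7 - 5 = 2.
Since 2 > 0, reporting 5 is strictly better here, so truthful reporting is not dominant.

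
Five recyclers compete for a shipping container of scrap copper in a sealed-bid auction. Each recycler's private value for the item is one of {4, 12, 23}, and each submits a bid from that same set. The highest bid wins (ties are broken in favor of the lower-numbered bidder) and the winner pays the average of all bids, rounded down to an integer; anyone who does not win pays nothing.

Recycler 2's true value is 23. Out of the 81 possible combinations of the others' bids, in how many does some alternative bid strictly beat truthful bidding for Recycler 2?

8

Others bid (4, 4, 4, 4): truth gives 16; bid 12 gives 18 > 16. Violating.
Others bid (4, 4, 4, 12): truth gives 14; bid 12 gives 16 > 14. Violating.
Others bid (4, 4, 12, 4): truth gives 14; bid 12 gives 16 > 14. Violating.
Others bid (4, 4, 12, 12): truth gives 12; bid 12 gives 15 > 12. Violating.
Others bid (4, 4, 4, 23): truth gives 12; no alternative beats it.
Others bid (4, 4, 12, 23): truth gives 10; no alternative beats it.
(Checking all 81 profiles: 8 have a profitable deviation, 73 do not.)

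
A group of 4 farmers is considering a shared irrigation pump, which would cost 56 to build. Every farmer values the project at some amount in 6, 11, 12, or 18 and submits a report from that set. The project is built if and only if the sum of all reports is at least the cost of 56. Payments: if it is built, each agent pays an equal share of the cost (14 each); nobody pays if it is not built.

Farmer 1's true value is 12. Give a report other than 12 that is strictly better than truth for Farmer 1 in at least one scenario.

Suppose Farmer 2 reports 11, Farmer 3 reports 18 and Farmer 4 reports 18.
Report 12: project built, pays 14, utility 12 - 14 = -2.
Report 6: project not built, utility 0.
So reporting 6 beats truth here (0 > -2).

6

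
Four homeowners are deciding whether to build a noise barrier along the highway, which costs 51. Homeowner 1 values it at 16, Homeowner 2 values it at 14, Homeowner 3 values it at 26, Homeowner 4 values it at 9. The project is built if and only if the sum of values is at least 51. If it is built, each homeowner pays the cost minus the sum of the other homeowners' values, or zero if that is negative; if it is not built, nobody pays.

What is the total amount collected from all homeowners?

Total value 65 ≥ cost 51, so it is built.
Homeowner 1: others sum to 49; max(0, 51 - 49) = 2.
Homeowner 2: others sum to 51; max(0, 51 - 51) = 0.
Homeowner 3: others sum to 39; max(0, 51 - 39) = 12.
Homeowner 4: others sum to 56; max(0, 51 - 56) = 0.
Total collected = 2 + 0 + 12 + 0 = 14.

14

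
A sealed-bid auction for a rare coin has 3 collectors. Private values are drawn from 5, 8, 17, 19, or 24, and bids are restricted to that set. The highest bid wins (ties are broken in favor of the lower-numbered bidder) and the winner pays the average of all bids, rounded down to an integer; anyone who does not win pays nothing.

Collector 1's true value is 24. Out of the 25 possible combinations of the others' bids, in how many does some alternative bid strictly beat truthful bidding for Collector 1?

Others bid (5, 5): truth gives 13; bid 5 gives 19 > 13. Violating.
Others bid (5, 8): truth gives 12; bid 8 gives 17 > 12. Violating.
Others bid (5, 17): truth gives 9; bid 17 gives 11 > 9. Violating.
Others bid (5, 19): truth gives 8; bid 19 gives 10 > 8. Violating.
Others bid (5, 24): truth gives 7; no alternative beats it.
Others bid (8, 24): truth gives 6; no alternative beats it.
(Checking all 25 profiles: 16 have a profitable deviation, 9 do not.)

16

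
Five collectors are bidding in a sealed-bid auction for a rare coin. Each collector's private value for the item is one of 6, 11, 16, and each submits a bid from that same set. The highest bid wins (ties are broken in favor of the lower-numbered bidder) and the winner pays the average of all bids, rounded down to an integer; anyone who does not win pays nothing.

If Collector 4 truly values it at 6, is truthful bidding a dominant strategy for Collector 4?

Yes

Check each profile of the others' bids and compare truth against every alternative bid.
Others bid (6, 6, 6, 11): truth gives 0, best alternative gives -2.
Others bid (6, 6, 6, 6): truth gives 0, best alternative gives -1.
Others bid (6, 6, 6, 16): truth gives 0, best alternative gives 0.
Others bid (6, 6, 11, 6): truth gives 0, best alternative gives 0.
Others bid (6, 6, 11, 11): truth gives 0, best alternative gives 0.
Others bid (6, 6, 11, 16): truth gives 0, best alternative gives 0.
(Remaining 75 profiles checked similarly; truth is weakly best in each.)
In every case the truthful bid is at least as good as any alternative, so it is a dominant strategy.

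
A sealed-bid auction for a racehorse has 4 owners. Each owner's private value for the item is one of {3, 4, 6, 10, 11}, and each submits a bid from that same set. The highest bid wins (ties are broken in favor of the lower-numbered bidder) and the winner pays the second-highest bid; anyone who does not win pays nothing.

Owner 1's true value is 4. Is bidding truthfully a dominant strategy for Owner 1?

Check each profile of the others' bids and compare truth against every alternative bid.
Others bid (3, 3, 3): truth gives 1, best alternative gives 1.
Others bid (3, 3, 4): truth gives 0, best alternative gives 0.
Others bid (3, 3, 6): truth gives 0, best alternative gives 0.
Others bid (3, 3, 10): truth gives 0, best alternative gives 0.
Others bid (3, 3, 11): truth gives 0, best alternative gives 0.
Others bid (3, 4, 3): truth gives 0, best alternative gives 0.
(Remaining 119 profiles checked similarly; truth is weakly best in each.)
In every case the truthful bid is at least as good as any alternative, so it is a dominant strategy.

Yes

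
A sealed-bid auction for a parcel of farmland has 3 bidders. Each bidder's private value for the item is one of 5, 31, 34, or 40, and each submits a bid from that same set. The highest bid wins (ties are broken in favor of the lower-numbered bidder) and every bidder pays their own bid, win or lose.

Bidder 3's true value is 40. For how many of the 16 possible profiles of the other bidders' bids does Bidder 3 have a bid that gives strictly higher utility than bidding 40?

11

Others bid (5, 5): truth gives 0; bid 31 gives 9 > 0. Violating.
Others bid (5, 31): truth gives 0; bid 34 gives 6 > 0. Violating.
Others bid (5, 40): truth gives -40; bid 5 gives -5 > -40. Violating.
Others bid (31, 5): truth gives 0; bid 34 gives 6 > 0. Violating.
Others bid (5, 34): truth gives 0; no alternative beats it.
Others bid (31, 34): truth gives 0; no alternative beats it.
(Checking all 16 profiles: 11 have a profitable deviation, 5 do not.)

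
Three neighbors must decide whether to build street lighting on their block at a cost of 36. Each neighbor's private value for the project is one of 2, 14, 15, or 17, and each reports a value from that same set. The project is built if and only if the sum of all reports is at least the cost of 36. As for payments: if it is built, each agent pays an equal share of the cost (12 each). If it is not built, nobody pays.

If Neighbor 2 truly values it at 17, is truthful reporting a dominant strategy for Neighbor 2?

Yes

Check each profile of the others' reports and compare truth against every alternative report.
Others report (2, 17): truth gives 5, best alternative gives 0.
Others report (17, 2): truth gives 5, best alternative gives 0.
Others report (14, 14): truth gives 5, best alternative gives 5.
Others report (14, 15): truth gives 5, best alternative gives 5.
Others report (14, 17): truth gives 5, best alternative gives 5.
Others report (15, 14): truth gives 5, best alternative gives 5.
(Remaining 10 profiles checked similarly; truth is weakly best in each.)
In every case the truthful report is at least as good as any alternative, so it is a dominant strategy.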